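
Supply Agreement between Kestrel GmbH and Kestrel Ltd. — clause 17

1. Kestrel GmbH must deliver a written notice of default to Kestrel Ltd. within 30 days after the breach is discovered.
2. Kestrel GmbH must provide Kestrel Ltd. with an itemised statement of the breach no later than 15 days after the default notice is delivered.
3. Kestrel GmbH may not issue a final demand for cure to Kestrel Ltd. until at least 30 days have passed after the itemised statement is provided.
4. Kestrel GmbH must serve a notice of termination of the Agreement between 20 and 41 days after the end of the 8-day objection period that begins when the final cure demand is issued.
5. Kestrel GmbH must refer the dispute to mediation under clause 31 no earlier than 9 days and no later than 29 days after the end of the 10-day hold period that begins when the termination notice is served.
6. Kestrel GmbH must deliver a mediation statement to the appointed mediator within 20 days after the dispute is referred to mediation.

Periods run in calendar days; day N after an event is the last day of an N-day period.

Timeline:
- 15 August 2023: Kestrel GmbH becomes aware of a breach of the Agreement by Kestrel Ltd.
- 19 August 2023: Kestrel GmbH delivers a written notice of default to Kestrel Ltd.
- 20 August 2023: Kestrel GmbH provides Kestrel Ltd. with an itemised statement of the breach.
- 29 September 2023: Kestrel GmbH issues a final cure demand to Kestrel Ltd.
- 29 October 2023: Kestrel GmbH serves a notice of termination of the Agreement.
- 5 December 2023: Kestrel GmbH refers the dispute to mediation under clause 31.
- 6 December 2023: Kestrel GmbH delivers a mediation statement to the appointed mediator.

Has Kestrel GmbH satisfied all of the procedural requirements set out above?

(1) due by 15 August 2023 + 30 days = 14 September 2023; completed 19 August 2023, before the deadline.
(2) due by 19 August 2023 + 15 days = 3 September 2023; 20 August 2023 is within that limit.
(3) permitted from 20 August 2023 + 30 days = 19 September 2023 onward; done 29 September 2023, after the minimum wait.
(4) the permitted window runs from 7 October 2023 + 20 = 27 October 2023 to 7 October 2023 + 41 = 17 November 2023; done 29 October 2023, which is between those dates.
(5) the permitted window runs from 8 November 2023 + 9 = 17 November 2023 to 8 November 2023 + 29 = 7 December 2023; done 5 December 2023 — within the window.
(6) due by 5 December 2023 + 20 days = 25 December 2023; done 6 December 2023 — timely.

Yes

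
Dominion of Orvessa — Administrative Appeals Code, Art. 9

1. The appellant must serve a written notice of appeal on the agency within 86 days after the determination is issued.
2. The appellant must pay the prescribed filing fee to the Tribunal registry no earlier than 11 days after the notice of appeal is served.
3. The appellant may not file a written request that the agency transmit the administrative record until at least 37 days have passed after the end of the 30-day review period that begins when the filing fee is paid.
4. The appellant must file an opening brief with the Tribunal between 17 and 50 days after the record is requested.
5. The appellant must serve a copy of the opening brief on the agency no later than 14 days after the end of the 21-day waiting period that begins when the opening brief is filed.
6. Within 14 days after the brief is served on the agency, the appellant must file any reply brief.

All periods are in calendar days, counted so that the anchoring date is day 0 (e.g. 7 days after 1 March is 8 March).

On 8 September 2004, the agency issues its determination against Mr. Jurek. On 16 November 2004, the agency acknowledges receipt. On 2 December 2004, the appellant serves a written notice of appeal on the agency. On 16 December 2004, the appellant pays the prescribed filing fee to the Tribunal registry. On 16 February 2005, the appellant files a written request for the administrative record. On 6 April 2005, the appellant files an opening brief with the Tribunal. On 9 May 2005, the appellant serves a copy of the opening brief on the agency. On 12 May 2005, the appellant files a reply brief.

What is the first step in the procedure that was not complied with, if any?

Step 1: 86 days after 8 September 2004 (when the determination is issued) is 3 December 2004; 2 December 2004 is within that limit.
Step 2: the earliest permitted date is 11 days after 2 December 2004 (when the notice of appeal is served), i.e. 13 December 2004; done 16 December 2004 — permitted.
Step 3: the earliest permitted date is 37 days after 15 January 2005 (end of the 30-day review period, which began when the filing fee is paid on 16 December 2004), i.e. 21 February 2005; 16 February 2005 is 5 days before the earliest permitted date.
The procedure was therefore not followed at step 3.

Step 3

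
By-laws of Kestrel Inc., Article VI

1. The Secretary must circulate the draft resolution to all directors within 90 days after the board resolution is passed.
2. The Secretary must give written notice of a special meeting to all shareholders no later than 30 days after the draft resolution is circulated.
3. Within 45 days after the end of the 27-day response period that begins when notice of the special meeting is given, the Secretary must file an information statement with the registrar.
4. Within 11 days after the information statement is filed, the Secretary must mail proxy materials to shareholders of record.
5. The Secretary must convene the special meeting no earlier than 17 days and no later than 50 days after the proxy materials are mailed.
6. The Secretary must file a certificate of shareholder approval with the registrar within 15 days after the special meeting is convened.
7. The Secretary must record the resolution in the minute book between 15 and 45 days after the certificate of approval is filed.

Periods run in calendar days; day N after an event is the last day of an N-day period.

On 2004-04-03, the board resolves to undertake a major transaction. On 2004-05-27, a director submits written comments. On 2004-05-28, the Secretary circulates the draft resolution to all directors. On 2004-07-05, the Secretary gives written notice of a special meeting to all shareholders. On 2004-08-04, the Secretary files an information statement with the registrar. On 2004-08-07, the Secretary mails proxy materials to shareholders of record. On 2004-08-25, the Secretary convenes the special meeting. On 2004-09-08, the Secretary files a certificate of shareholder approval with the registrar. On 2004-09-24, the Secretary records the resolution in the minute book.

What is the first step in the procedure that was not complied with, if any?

(1) due by 2004-04-03 + 90 days = 2004-07-02; 2004-05-28 is within that limit.
(2) due by 2004-05-28 + 30 days = 2004-06-27; not done until 2004-07-05, 8 days after the deadline.
The procedure was therefore not followed at step 2.

Step 2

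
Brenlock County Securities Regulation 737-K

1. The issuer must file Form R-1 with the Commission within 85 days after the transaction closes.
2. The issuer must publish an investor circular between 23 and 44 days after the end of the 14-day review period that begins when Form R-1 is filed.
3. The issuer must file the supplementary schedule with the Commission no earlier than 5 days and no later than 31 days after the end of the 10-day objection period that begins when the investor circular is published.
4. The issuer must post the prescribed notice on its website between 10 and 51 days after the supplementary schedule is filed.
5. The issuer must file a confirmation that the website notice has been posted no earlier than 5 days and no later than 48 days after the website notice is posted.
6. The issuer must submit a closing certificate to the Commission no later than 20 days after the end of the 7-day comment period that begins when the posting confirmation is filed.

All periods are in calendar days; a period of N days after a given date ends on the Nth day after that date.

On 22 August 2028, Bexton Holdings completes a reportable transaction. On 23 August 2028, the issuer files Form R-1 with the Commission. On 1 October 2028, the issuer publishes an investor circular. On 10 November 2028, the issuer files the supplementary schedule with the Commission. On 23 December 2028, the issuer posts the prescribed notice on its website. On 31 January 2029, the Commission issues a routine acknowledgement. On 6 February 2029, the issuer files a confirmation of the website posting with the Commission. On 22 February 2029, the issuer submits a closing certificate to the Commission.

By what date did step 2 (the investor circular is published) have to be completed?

20 October 2028

Form R-1 is filed on 23 August 2028; the 14-day review period therefore ends 6 September 2028, and step 2 runs from that date. The window is 23–44 days after 6 September 2028; it closes on 20 October 2028.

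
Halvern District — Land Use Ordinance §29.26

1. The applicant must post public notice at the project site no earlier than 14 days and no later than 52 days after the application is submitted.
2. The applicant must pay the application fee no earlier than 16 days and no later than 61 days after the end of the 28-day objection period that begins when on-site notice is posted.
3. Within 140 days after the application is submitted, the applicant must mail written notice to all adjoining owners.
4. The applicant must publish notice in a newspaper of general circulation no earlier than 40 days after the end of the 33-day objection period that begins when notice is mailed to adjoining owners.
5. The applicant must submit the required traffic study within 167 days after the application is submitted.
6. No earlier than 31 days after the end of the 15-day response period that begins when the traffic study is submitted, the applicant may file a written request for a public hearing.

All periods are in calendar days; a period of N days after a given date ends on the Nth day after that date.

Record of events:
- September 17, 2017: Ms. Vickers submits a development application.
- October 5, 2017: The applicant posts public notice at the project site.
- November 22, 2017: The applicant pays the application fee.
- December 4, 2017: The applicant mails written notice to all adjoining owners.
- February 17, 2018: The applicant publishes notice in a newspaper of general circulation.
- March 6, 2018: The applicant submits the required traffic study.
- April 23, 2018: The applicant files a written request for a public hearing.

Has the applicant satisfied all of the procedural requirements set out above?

No

(1) the permitted window runs from September 17, 2017 + 14 = October 1, 2017 to September 17, 2017 + 52 = November 8, 2017; October 5, 2017 falls inside that range.
(2) the permitted window runs from November 2, 2017 + 16 = November 18, 2017 to November 2, 2017 + 61 = January 2, 2018; done November 22, 2017 — within the window.
(3) due by September 17, 2017 + 140 days = February 4, 2018; done December 4, 2017 — timely.
(4) permitted from January 6, 2018 + 40 days = February 15, 2018 onward; done February 17, 2018, after the minimum wait.
(5) due by September 17, 2017 + 167 days = March 3, 2018; not done until March 6, 2018, 3 days after the deadline.
The procedure was therefore not followed at step 5.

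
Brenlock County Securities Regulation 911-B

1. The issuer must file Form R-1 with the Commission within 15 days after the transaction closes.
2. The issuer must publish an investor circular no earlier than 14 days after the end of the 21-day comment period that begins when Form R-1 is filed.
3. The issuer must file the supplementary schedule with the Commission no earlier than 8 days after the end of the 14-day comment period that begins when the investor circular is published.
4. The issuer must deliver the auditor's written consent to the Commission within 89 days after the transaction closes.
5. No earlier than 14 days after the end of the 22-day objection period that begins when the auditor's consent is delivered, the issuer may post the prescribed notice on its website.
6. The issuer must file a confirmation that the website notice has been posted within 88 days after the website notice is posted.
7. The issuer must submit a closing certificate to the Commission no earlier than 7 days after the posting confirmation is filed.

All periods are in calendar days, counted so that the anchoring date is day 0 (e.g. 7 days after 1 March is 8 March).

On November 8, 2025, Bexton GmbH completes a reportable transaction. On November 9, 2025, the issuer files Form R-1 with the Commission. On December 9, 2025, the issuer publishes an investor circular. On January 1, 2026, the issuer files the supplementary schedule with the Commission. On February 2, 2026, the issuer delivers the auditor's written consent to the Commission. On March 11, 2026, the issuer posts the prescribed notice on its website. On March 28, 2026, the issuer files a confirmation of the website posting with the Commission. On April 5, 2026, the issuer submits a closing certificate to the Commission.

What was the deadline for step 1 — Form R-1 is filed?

Step 1 runs from November 8, 2025, when the transaction closes. 15 days after November 8, 2025 is November 23, 2025.

November 23, 2025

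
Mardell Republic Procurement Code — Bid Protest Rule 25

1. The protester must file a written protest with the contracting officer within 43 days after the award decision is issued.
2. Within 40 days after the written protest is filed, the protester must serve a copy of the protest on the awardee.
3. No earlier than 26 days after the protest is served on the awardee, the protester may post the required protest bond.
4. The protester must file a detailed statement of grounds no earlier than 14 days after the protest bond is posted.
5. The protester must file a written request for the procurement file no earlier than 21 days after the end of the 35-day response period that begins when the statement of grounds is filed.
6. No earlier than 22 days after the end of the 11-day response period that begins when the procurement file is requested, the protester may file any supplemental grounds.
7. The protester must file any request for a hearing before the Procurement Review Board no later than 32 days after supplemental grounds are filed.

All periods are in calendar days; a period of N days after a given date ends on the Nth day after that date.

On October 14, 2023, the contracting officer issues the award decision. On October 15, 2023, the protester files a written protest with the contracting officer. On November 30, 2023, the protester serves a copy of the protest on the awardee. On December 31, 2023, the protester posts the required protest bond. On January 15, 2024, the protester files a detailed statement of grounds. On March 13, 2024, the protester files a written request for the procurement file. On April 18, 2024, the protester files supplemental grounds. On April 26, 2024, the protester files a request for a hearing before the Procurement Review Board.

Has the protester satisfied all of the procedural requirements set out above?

Step 1 — counting 43 days from October 14, 2023 (when the award decision is issued) gives a deadline of November 26, 2023; done October 15, 2023 — timely.
Step 2 — counting 40 days from October 15, 2023 (when the written protest is filed) gives a deadline of November 24, 2023; November 30, 2023 misses that deadline by 6 days.
The procedure was therefore not followed at step 2.

No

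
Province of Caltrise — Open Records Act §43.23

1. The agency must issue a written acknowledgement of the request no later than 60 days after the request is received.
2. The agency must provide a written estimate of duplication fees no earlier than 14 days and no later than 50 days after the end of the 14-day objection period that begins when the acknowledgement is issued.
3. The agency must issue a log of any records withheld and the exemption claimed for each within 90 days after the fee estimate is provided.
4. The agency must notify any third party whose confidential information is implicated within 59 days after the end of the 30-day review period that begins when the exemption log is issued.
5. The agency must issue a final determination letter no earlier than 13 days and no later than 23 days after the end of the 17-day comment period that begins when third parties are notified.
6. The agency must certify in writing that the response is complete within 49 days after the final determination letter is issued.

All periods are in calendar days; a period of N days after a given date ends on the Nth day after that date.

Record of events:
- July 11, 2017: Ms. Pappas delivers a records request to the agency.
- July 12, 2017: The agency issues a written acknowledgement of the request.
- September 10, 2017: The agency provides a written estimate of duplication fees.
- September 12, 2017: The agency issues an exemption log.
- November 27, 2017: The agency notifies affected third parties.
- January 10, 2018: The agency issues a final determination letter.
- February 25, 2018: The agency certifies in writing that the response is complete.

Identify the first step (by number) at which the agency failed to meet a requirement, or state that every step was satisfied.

Step 1 — counting 60 days from July 11, 2017 (when the request is received) gives a deadline of September 9, 2017; July 12, 2017 is within that limit.
Step 2 — 14 and 50 days from July 26, 2017 (end of the 14-day objection period, which began when the acknowledgement is issued on July 12, 2017) are August 9, 2017 and September 14, 2017 respectively; done September 10, 2017, which is between those dates.
Step 3 — counting 90 days from September 10, 2017 (when the fee estimate is provided) gives a deadline of December 9, 2017; done September 12, 2017 — timely.
Step 4 — counting 59 days from October 12, 2017 (end of the 30-day review period, which began when the exemption log is issued on September 12, 2017) gives a deadline of December 10, 2017; done November 27, 2017 — timely.
Step 5 — 13 and 23 days from December 14, 2017 (end of the 17-day comment period, which began when third parties are notified on November 27, 2017) are December 27, 2017 and January 6, 2018 respectively; done January 10, 2018 — 4 days after the window closed.
That is the first point of non-compliance.

Step 5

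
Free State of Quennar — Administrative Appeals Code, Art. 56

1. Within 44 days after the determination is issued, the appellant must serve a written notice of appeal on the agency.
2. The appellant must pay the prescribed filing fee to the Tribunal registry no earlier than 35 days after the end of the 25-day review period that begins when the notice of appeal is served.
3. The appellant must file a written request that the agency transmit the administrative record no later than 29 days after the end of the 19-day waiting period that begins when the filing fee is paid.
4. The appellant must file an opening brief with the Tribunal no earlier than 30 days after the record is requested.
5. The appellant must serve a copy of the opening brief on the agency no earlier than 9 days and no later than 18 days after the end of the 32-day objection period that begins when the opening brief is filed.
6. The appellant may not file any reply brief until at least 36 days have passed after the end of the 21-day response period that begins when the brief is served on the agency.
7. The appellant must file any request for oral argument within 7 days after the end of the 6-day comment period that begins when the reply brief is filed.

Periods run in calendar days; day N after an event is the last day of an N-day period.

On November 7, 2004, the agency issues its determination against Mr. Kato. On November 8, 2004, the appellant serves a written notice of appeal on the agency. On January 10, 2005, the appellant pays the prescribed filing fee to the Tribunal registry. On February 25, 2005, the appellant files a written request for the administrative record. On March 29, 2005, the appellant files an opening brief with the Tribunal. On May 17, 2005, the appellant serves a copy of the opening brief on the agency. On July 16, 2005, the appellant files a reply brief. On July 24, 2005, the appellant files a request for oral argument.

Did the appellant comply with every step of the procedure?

Step 1 — counting 44 days from November 7, 2004 (when the determination is issued) gives a deadline of December 21, 2004; done November 8, 2004 — timely.
Step 2 — must wait 35 days from December 3, 2004 (end of the 25-day review period, which began when the notice of appeal is served on November 8, 2004), so not before January 7, 2005; January 10, 2005 is on or after that date.
Step 3 — counting 29 days from January 29, 2005 (end of the 19-day waiting period, which began when the filing fee is paid on January 10, 2005) gives a deadline of February 27, 2005; February 25, 2005 is within that limit.
Step 4 — must wait 30 days from February 25, 2005 (when the record is requested), so not before March 27, 2005; done March 29, 2005 — permitted.
Step 5 — 9 and 18 days from April 30, 2005 (end of the 32-day objection period, which began when the opening brief is filed on March 29, 2005) are May 9, 2005 and May 18, 2005 respectively; May 17, 2005 falls inside that range.
Step 6 — must wait 36 days from June 7, 2005 (end of the 21-day response period, which began when the brief is served on the agency on May 17, 2005), so not before July 13, 2005; done July 16, 2005, after the minimum wait.
Step 7 — counting 7 days from July 22, 2005 (end of the 6-day comment period, which began when the reply brief is filed on July 16, 2005) gives a deadline of July 29, 2005; done July 24, 2005 — timely.

Yes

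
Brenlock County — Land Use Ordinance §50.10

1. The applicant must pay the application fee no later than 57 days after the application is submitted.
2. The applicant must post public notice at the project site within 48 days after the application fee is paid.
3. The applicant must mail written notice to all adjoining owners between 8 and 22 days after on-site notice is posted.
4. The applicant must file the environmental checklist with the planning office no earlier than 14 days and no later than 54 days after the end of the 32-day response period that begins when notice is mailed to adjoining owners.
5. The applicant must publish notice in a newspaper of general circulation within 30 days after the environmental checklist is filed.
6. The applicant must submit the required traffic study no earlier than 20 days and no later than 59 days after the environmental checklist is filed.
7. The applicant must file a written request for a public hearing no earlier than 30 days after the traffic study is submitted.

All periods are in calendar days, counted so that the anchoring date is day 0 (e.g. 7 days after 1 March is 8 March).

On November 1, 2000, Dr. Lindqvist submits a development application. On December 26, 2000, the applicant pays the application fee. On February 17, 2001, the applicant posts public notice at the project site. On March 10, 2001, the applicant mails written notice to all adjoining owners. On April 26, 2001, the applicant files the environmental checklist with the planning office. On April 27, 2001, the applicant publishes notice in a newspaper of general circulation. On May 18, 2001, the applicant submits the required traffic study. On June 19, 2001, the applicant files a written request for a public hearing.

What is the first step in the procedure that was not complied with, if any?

Step 1 — counting 57 days from November 1, 2000 (when the application is submitted) gives a deadline of December 28, 2000; December 26, 2000 is within that limit.
Step 2 — counting 48 days from December 26, 2000 (when the application fee is paid) gives a deadline of February 12, 2001; not done until February 17, 2001, 5 days after the deadline.
That is the first point of non-compliance.

Step 2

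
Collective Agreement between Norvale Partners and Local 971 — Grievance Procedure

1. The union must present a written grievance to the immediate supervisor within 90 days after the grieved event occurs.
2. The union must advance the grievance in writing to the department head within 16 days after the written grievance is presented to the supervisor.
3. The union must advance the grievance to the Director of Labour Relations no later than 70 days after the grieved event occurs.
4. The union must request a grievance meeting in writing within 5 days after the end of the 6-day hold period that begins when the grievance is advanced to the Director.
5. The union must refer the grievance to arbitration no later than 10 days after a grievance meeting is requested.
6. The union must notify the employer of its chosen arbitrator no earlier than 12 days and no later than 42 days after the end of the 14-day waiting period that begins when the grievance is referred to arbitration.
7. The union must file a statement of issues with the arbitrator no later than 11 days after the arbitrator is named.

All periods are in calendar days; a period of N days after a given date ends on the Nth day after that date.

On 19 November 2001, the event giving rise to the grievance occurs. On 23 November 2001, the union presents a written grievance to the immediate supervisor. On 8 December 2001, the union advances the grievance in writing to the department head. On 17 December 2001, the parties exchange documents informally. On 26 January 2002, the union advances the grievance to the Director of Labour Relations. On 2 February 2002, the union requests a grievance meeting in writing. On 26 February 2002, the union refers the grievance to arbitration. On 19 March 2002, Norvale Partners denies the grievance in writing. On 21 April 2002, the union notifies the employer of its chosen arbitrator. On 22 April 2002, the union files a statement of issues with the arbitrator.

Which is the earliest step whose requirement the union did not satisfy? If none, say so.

Step 5

Step 1 — counting 90 days from 19 November 2001 (when the grieved event occurs) gives a deadline of 17 February 2002; 23 November 2001 is within that limit.
Step 2 — counting 16 days from 23 November 2001 (when the written grievance is presented to the supervisor) gives a deadline of 9 December 2001; done 8 December 2001 — timely.
Step 3 — counting 70 days from 19 November 2001 (when the grieved event occurs) gives a deadline of 28 January 2002; 26 January 2002 is within that limit.
Step 4 — counting 5 days from 1 February 2002 (end of the 6-day hold period, which began when the grievance is advanced to the Director on 26 January 2002) gives a deadline of 6 February 2002; completed 2 February 2002, before the deadline.
Step 5 — counting 10 days from 2 February 2002 (when a grievance meeting is requested) gives a deadline of 12 February 2002; 26 February 2002 misses that deadline by 14 days.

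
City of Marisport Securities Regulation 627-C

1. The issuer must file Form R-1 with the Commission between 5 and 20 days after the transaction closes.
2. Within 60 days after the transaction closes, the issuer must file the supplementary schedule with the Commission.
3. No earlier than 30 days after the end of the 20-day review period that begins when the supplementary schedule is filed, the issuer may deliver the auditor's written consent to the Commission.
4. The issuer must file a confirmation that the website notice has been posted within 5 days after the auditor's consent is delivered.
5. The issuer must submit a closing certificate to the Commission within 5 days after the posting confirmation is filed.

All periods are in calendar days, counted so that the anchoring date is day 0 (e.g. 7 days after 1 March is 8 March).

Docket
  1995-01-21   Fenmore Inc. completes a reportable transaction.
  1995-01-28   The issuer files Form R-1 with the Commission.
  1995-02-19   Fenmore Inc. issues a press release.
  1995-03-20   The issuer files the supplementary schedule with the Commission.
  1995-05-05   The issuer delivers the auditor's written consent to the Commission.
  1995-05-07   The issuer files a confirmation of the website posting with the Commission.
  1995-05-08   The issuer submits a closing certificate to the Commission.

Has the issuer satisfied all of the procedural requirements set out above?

Step 1 — 5 and 20 days from 1995-01-21 (when the transaction closes) are 1995-01-26 and 1995-02-10 respectively; done 1995-01-28 — within the window.
Step 2 — counting 60 days from 1995-01-21 (when the transaction closes) gives a deadline of 1995-03-22; completed 1995-03-20, before the deadline.
Step 3 — must wait 30 days from 1995-04-09 (end of the 20-day review period, which began when the supplementary schedule is filed on 1995-03-20), so not before 1995-05-09; done 1995-05-05 — 4 days too early.

No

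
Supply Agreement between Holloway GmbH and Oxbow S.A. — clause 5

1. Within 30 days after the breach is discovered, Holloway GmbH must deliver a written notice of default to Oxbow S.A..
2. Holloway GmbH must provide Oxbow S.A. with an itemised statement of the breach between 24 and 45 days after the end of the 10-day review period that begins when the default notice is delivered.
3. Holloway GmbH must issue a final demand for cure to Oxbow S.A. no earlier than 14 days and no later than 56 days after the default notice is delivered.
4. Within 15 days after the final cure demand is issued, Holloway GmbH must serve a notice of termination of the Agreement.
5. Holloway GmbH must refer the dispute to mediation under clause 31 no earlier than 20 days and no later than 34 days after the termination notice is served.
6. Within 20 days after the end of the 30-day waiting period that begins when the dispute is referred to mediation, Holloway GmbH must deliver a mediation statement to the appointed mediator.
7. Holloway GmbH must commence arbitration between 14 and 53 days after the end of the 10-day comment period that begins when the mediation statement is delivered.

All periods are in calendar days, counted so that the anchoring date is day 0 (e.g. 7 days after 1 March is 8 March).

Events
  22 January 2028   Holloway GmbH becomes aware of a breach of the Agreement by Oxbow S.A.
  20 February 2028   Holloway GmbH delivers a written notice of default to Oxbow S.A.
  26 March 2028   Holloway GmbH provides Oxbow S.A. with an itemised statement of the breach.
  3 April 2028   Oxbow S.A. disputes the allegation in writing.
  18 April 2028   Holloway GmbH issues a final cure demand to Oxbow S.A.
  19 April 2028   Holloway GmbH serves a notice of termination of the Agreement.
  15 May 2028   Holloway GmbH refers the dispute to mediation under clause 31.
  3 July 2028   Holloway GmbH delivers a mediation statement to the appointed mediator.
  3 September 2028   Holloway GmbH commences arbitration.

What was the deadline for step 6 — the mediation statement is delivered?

4 July 2028

The dispute is referred to mediation on 15 May 2028; the 30-day waiting period therefore ends 14 June 2028, and step 6 runs from that date. 20 days after 14 June 2028 is 4 July 2028.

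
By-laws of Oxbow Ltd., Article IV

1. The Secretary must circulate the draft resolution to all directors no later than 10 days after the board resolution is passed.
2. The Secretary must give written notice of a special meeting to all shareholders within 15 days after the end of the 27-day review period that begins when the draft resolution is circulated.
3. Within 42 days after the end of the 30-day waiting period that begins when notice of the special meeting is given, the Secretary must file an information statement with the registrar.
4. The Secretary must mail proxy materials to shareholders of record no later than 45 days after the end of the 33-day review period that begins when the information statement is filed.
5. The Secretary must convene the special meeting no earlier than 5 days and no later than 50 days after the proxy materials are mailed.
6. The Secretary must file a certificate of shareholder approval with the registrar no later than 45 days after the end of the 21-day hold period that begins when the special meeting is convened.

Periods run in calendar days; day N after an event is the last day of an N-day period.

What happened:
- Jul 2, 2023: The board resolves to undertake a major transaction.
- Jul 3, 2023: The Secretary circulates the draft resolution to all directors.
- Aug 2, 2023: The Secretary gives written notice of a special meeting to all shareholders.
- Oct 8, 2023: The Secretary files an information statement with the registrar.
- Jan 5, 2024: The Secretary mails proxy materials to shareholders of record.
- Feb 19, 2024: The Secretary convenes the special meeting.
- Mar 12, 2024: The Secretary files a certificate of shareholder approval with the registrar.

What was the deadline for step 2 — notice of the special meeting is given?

Aug 14, 2023

The draft resolution is circulated on Jul 3, 2023; the 27-day review period therefore ends Jul 30, 2023, and step 2 runs from that date. 15 days after Jul 30, 2023 is Aug 14, 2023.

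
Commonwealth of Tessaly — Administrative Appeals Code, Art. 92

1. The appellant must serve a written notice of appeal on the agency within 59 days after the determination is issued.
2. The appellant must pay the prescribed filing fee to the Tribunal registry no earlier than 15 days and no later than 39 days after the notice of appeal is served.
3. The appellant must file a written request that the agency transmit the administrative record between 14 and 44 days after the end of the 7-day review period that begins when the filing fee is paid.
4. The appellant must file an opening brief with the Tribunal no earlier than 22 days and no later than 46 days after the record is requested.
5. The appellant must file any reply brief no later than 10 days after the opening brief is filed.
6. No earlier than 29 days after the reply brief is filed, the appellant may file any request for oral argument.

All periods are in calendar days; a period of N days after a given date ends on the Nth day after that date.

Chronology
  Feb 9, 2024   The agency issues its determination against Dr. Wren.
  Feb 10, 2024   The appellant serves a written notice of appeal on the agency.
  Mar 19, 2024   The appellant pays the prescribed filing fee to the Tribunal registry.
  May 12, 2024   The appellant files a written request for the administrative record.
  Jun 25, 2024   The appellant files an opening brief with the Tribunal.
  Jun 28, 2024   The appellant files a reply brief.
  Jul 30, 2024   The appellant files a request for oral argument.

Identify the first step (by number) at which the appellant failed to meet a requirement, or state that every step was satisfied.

(1) due by Feb 9, 2024 + 59 days = Apr 8, 2024; done Feb 10, 2024 — timely.
(2) the permitted window runs from Feb 10, 2024 + 15 = Feb 25, 2024 to Feb 10, 2024 + 39 = Mar 20, 2024; done Mar 19, 2024, which is between those dates.
(3) the permitted window runs from Mar 26, 2024 + 14 = Apr 9, 2024 to Mar 26, 2024 + 44 = May 9, 2024; May 12, 2024 is 3 days past the end of the window.
The analysis stops there.

Step 3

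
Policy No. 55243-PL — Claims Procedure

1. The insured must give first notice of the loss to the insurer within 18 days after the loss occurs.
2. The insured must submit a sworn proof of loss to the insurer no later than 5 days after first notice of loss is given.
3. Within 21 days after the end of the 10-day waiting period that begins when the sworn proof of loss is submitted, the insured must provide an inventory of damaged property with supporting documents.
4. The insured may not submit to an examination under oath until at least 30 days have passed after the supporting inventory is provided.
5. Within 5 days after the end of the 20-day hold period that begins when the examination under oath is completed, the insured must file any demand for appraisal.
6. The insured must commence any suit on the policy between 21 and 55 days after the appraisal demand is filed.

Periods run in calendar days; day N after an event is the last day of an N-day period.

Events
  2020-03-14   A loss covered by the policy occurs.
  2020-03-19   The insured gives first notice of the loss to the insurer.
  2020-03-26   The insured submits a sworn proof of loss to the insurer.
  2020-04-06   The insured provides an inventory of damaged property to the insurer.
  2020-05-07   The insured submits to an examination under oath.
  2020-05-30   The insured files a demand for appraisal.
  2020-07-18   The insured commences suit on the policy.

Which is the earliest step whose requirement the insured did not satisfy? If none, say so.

Step 2

(1) due by 2020-03-14 + 18 days = 2020-04-01; done 2020-03-19 — timely.
(2) due by 2020-03-19 + 5 days = 2020-03-24; not done until 2020-03-26, 2 days after the deadline.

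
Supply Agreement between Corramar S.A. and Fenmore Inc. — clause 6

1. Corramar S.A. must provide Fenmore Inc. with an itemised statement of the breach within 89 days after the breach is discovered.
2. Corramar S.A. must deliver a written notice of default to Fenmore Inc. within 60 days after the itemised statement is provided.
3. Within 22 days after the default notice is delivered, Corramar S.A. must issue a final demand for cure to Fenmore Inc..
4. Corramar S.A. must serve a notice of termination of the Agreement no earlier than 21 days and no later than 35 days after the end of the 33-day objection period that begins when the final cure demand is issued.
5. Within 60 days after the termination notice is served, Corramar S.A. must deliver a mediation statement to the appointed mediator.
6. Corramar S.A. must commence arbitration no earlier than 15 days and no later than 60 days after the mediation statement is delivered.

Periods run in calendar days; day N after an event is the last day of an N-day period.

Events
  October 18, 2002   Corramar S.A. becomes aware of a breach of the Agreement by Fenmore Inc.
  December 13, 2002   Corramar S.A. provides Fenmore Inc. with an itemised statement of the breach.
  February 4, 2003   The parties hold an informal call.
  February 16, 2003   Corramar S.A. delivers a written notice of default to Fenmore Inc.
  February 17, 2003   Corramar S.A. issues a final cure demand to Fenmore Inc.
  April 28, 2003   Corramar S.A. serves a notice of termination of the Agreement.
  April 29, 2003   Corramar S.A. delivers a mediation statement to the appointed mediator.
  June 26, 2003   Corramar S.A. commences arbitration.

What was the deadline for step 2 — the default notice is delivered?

February 11, 2003

Step 2 runs from December 13, 2002, when the itemised statement is provided. 60 days after December 13, 2002 is February 11, 2003.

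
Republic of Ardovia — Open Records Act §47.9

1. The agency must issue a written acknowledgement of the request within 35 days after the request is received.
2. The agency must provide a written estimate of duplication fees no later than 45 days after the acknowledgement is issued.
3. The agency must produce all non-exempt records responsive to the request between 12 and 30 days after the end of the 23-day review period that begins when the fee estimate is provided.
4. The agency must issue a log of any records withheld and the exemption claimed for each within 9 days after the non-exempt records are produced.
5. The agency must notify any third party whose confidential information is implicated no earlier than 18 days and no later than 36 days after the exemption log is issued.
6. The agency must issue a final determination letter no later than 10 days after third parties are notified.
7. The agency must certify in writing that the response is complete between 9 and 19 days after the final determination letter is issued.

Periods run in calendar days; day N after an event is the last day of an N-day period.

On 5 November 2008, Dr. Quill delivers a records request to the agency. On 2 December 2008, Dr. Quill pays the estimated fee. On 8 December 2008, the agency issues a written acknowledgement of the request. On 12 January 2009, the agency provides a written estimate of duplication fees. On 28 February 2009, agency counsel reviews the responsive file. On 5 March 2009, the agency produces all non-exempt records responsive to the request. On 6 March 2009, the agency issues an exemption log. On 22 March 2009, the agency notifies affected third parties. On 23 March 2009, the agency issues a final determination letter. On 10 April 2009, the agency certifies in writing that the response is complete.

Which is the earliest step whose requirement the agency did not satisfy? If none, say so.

Step 1 — counting 35 days from 5 November 2008 (when the request is received) gives a deadline of 10 December 2008; 8 December 2008 is within that limit.
Step 2 — counting 45 days from 8 December 2008 (when the acknowledgement is issued) gives a deadline of 22 January 2009; done 12 January 2009 — timely.
Step 3 — 12 and 30 days from 4 February 2009 (end of the 23-day review period, which began when the fee estimate is provided on 12 January 2009) are 16 February 2009 and 6 March 2009 respectively; done 5 March 2009, which is between those dates.
Step 4 — counting 9 days from 5 March 2009 (when the non-exempt records are produced) gives a deadline of 14 March 2009; 6 March 2009 is within that limit.
Step 5 — 18 and 36 days from 6 March 2009 (when the exemption log is issued) are 24 March 2009 and 11 April 2009 respectively; done 22 March 2009 — 2 days before the window opened.

Step 5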